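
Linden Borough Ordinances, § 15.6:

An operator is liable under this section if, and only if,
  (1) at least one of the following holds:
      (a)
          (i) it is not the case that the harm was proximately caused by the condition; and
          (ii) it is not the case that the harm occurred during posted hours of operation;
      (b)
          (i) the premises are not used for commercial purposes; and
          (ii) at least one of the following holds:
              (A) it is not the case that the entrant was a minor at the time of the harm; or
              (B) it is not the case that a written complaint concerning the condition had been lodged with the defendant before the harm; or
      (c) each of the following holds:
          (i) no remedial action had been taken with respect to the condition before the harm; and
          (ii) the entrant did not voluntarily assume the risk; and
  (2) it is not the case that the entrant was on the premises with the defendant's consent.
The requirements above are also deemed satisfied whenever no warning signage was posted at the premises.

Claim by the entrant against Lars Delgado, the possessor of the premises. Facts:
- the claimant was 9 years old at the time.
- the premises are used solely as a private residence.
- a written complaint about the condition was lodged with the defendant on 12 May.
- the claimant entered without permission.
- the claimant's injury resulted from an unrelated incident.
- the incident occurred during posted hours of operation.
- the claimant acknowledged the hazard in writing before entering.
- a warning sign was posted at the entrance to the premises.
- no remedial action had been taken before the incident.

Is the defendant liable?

(i) not (proximate cause) — holds.
(ii) not (during posted hours) — not satisfied.
So (a) is not satisfied (T AND F).
(i) not (commercial use) — satisfied.
(A) not (entrant a minor) — fails.
(B) not (complaint lodged) — not satisfied.
(ii) = F OR F = false.
(b): T AND F → false.
(i) no remedial action — holds.
(ii) no assumed risk — fails.
So (c) is not satisfied (T AND F).
So (1) is not satisfied (F OR F OR F).
(2) not (consent to enter) — satisfied.
Overall = F AND T = false.
Exception (no signage posted) — not satisfied.
Result: main false OR exception false → false.

No — not liable.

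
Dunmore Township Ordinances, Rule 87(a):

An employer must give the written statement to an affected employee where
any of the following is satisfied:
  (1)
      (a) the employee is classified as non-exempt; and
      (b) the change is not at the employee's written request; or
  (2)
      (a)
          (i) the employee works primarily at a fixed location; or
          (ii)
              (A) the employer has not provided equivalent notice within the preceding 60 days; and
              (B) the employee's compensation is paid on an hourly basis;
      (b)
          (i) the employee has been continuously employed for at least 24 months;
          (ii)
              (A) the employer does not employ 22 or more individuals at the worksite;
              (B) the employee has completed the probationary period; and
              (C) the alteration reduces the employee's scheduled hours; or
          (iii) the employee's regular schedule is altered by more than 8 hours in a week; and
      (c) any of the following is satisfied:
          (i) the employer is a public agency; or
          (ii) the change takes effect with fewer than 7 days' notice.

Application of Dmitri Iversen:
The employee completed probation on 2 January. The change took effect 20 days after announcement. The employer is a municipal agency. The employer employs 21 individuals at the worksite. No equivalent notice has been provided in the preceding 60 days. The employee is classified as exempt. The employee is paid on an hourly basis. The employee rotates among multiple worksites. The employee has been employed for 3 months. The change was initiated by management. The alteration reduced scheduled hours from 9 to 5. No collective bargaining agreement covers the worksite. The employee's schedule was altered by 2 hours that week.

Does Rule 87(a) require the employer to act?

(a) non-exempt — not satisfied.
(b) not employee-requested — holds.
So (1) is not satisfied (F AND T).
(i) fixed location — not met.
(A) no recent notice — holds.
(B) hourly-paid — holds.
(ii): T AND T → true.
So (a) is satisfied (F OR T).
(i) tenure ≥ 24 mo. — fails.
(A) not (≥ 22 at site) — holds.
(B) past probation — holds.
(C) hours reduced — met.
So (ii) is satisfied (T AND T AND T).
(iii) schedule shift > 8h — not met.
(b): F OR T OR F → true.
(i) public agency — met.
(ii) < 7 days' notice — fails.
So (c) is satisfied (T OR F).
So (2) is satisfied (T AND T AND T).
So Overall is satisfied (F OR T).

Yes — required.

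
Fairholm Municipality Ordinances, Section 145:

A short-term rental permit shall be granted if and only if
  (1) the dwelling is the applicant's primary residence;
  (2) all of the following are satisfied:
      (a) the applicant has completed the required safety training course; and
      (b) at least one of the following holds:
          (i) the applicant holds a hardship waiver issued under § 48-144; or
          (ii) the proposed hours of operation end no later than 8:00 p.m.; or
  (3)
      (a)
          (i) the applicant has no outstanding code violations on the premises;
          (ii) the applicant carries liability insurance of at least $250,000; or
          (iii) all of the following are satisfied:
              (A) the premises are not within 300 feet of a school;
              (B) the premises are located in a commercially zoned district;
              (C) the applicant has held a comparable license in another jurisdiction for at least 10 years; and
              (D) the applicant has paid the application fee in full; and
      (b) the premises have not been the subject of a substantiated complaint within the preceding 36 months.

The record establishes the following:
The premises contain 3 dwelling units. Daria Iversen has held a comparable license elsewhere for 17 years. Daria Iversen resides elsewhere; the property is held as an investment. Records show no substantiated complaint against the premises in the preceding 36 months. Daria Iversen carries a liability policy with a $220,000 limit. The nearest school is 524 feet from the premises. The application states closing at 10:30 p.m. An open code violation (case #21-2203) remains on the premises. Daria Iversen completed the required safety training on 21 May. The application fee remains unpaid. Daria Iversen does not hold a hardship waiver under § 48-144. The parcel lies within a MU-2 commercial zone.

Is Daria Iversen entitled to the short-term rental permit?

(1) primary residence — fails.
(a) safety training — holds.
(i) hardship waiver — not met.
(ii) closes by 8 p.m. — not met.
So (b) is not satisfied (F OR F).
(2) = T AND F = false.
(i) no code violations — fails.
(ii) insurance ≥ $250,000 — fails.
(A) ≥300 ft from school — holds.
(B) commercially zoned — met.
(C) prior license ≥ 10 yr — satisfied.
(D) fee paid — not met.
(iii) = T AND T AND T AND F = false.
(a) = F OR F OR F = false.
(b) no complaint in 36 mo. — satisfied.
(3) = F AND T = false.
Overall = F OR F OR F = false.

No — denied.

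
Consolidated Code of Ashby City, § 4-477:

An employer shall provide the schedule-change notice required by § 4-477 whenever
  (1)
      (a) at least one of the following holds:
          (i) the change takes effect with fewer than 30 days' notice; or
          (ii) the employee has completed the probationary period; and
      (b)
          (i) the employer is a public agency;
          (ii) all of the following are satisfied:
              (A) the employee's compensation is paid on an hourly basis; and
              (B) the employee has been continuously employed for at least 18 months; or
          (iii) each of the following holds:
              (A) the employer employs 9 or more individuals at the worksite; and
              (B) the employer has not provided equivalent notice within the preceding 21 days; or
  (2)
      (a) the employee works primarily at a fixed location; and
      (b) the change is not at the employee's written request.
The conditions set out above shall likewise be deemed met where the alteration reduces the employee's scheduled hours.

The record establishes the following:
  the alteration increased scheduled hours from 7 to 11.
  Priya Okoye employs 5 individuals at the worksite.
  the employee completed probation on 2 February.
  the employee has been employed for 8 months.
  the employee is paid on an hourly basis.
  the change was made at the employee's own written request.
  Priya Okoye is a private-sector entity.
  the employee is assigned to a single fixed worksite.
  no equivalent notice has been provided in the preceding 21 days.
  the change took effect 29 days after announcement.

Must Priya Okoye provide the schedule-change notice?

No — not required.

(i) < 30 days' notice — satisfied.
(ii) past probation — holds.
So (a) is satisfied (T OR T).
(i) public agency — not satisfied.
(A) hourly-paid — satisfied.
(B) tenure ≥ 18 mo. — fails.
(ii) = T AND F = false.
(A) ≥ 9 at site — fails.
(B) no recent notice — met.
(iii) = F AND T = false.
So (b) is not satisfied (F OR F OR F).
(1) = T AND F = false.
(a) fixed location — holds.
(b) not employee-requested — fails.
So (2) is not satisfied (T AND F).
So Overall is not satisfied (F OR F).
Exception (hours reduced) — not satisfied.
Result: main false OR exception false → false.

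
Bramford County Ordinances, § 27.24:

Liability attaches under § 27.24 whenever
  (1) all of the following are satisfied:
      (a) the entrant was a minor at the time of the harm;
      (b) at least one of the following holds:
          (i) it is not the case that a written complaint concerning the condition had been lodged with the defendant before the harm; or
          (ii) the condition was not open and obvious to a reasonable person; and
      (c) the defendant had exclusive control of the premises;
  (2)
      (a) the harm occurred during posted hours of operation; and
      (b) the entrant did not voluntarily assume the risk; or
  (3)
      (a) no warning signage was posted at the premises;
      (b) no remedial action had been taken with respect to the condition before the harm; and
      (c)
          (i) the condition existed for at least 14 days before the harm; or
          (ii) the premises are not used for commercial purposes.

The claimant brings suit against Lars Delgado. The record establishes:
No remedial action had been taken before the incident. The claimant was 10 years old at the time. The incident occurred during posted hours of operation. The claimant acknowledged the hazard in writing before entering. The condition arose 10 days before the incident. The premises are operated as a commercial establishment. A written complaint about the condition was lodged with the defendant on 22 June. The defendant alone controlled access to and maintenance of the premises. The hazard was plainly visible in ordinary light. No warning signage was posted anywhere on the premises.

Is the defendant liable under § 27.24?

(a) entrant a minor — met.
(i) not (complaint lodged) — not satisfied.
(ii) not open/obvious — fails.
(b) = F OR F = false.
(c) exclusive control — satisfied.
(1) = T AND F AND T = false.
(a) during posted hours — satisfied.
(b) no assumed risk — not satisfied.
So (2) is not satisfied (T AND F).
(a) no signage posted — satisfied.
(b) no remedial action — satisfied.
(i) condition ≥14 days old — fails.
(ii) not (commercial use) — not met.
(c): F OR F → false.
(3) = T AND T AND F = false.
So Overall is not satisfied (F OR F OR F).

No — not liable.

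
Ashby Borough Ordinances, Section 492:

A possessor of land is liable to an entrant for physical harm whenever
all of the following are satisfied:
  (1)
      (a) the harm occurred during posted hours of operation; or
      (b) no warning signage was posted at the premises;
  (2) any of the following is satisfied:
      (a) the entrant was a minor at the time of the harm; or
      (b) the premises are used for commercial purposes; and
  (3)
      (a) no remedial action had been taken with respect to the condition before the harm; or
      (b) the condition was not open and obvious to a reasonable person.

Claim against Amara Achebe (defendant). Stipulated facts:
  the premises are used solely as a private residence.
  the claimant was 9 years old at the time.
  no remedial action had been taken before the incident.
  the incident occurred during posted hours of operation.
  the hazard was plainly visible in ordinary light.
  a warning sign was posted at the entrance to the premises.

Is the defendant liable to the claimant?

Yes — liable.

(a) during posted hours — met.
(b) no signage posted — not satisfied.
So (1) is satisfied (T OR F).
(a) entrant a minor — satisfied.
(b) commercial use — fails.
So (2) is satisfied (T OR F).
(a) no remedial action — met.
(b) not open/obvious — fails.
So (3) is satisfied (T OR F).
Overall: T AND T AND T → true.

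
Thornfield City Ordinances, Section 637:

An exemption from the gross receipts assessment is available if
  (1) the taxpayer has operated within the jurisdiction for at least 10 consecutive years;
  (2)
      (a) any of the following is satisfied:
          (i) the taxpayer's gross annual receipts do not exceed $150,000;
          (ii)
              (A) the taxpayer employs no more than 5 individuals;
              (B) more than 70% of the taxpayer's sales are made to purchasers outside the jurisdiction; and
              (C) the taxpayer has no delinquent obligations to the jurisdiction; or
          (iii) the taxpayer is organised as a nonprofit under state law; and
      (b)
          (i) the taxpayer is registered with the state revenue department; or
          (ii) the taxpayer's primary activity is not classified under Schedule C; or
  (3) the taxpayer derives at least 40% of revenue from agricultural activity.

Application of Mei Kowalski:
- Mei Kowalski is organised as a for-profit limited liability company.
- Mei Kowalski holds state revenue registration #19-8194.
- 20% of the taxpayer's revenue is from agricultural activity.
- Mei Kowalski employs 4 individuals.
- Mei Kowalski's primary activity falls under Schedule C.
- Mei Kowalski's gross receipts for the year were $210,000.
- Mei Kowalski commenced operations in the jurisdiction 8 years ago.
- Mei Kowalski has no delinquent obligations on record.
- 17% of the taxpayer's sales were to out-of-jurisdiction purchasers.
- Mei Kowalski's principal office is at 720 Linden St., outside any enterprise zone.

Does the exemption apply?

(1) ≥ 10 yrs in jurisdiction — not met.
(i) receipts ≤ $150,000 — not satisfied.
(A) ≤ 5 employees — met.
(B) >70% out-of-jur. sales — not satisfied.
(C) no delinquency — met.
So (ii) is not satisfied (T AND F AND T).
(iii) nonprofit — not satisfied.
(a): F OR F OR F → false.
(i) state-registered — met.
(ii) not (Schedule C activity) — not met.
(b) = T OR F = true.
(2): F AND T → false.
(3) ≥40% agricultural — fails.
Overall = F OR F OR F = false.

No — not exempt.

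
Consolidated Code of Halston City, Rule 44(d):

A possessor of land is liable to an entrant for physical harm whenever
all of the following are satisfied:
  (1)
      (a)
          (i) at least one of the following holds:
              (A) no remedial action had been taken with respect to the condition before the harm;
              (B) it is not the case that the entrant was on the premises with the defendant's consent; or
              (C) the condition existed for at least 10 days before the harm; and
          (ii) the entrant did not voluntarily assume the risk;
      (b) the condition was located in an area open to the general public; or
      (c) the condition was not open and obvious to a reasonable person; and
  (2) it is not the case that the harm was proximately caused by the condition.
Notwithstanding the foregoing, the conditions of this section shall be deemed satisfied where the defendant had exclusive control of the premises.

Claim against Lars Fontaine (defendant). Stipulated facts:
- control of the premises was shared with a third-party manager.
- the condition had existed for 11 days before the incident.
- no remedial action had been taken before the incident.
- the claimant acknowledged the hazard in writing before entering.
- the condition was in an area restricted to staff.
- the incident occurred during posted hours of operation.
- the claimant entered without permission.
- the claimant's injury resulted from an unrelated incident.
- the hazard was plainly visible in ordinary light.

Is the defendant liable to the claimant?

No — not liable.

(A) no remedial action — met.
(B) not (consent to enter) — met.
(C) condition ≥10 days old — met.
(i) = T OR T OR T = true.
(ii) no assumed risk — not satisfied.
So (a) is not satisfied (T AND F).
(b) public area — fails.
(c) not open/obvious — not satisfied.
So (1) is not satisfied (F OR F OR F).
(2) not (proximate cause) — met.
Overall: F AND T → false.
Exception (exclusive control) — not satisfied.
Result: main false OR exception false → false.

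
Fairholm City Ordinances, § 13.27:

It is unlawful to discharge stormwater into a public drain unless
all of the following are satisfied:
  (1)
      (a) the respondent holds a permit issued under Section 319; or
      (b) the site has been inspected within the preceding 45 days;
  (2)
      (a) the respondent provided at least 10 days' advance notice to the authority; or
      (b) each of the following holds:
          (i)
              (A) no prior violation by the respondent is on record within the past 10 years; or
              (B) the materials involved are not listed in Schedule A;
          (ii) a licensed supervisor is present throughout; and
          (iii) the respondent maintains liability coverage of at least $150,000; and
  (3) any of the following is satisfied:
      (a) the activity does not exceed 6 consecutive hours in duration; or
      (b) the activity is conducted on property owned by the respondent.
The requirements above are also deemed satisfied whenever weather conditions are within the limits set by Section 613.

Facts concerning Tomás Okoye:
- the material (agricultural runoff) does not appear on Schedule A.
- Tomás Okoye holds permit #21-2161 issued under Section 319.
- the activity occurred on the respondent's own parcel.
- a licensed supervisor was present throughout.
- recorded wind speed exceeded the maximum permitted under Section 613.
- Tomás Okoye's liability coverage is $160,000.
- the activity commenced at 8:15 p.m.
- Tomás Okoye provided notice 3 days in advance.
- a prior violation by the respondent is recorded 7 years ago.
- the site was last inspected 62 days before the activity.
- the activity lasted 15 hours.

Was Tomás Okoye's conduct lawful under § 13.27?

Yes — lawful.

(a) holds permit — satisfied.
(b) site inspected — not met.
(1): T OR F → true.
(a) ≥10 days' notice — fails.
(A) no prior violation — fails.
(B) not (Schedule A material) — holds.
(i) = F OR T = true.
(ii) supervisor present — holds.
(iii) coverage ≥ $150,000 — satisfied.
(b) = T AND T AND T = true.
(2): F OR T → true.
(a) ≤ 6 hrs duration — not met.
(b) own property — holds.
(3): F OR T → true.
Overall = T AND T AND T = true.
Exception (weather ok) — not satisfied.
Result: main true OR exception false → true.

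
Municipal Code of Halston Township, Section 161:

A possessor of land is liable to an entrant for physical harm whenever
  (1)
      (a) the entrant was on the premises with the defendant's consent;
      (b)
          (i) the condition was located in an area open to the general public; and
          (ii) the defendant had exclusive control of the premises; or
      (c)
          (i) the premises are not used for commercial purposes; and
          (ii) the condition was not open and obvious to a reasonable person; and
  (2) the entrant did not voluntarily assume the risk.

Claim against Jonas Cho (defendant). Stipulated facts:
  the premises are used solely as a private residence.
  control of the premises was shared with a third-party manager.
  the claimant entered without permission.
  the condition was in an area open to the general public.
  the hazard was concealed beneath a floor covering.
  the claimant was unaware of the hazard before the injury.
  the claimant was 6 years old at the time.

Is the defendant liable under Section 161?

(a) consent to enter — fails.
(i) public area — met.
(ii) exclusive control — not satisfied.
(b) = T AND F = false.
(i) not (commercial use) — met.
(ii) not open/obvious — holds.
(c) = T AND T = true.
(1): F OR F OR T → true.
(2) no assumed risk — satisfied.
Overall = T AND T = true.

Yes — liable.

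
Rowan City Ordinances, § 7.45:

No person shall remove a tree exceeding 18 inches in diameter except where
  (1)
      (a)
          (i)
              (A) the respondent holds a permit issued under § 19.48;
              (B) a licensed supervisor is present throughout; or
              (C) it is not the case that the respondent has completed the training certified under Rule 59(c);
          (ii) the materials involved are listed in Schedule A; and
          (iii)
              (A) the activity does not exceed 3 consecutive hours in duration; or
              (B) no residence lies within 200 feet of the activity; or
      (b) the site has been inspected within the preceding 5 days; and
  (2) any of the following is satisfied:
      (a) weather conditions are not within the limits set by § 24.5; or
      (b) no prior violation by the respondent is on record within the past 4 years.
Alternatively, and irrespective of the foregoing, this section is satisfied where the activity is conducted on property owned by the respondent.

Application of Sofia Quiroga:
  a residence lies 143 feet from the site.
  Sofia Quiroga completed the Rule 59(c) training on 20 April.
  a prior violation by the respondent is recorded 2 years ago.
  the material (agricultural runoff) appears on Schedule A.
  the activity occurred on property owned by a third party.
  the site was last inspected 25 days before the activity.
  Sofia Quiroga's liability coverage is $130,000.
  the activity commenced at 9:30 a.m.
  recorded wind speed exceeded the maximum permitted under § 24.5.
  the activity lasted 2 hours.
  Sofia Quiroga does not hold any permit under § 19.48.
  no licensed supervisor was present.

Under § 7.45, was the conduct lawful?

No — unlawful.

(A) holds permit — not satisfied.
(B) supervisor present — not met.
(C) not (training certified) — not satisfied.
(i): F OR F OR F → false.
(ii) Schedule A material — met.
(A) ≤ 3 hrs duration — holds.
(B) no residence in 200 ft — fails.
So (iii) is satisfied (T OR F).
(a): F AND T AND T → false.
(b) site inspected — not satisfied.
So (1) is not satisfied (F OR F).
(a) not (weather ok) — holds.
(b) no prior violation — not met.
(2) = T OR F = true.
So Overall is not satisfied (F AND T).
Exception (own property) — not satisfied.
Result: main false OR exception false → false.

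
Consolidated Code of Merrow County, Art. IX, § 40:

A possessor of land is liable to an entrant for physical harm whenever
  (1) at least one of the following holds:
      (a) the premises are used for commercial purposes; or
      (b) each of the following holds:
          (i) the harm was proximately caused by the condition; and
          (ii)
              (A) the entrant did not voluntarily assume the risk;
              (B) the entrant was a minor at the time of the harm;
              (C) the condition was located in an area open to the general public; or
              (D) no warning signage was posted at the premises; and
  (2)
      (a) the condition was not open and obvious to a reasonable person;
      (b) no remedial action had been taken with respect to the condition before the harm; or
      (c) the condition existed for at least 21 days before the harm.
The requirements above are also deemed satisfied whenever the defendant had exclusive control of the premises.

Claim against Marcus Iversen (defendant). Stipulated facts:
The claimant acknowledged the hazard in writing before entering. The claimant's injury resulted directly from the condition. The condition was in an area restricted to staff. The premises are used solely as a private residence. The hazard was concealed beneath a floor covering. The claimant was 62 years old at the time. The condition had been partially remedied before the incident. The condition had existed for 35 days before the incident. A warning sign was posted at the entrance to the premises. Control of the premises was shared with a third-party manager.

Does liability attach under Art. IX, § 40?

No — not liable.

(a) commercial use — fails.
(i) proximate cause — satisfied.
(A) no assumed risk — fails.
(B) entrant a minor — fails.
(C) public area — not satisfied.
(D) no signage posted — not satisfied.
(ii) = F OR F OR F OR F = false.
(b) = T AND F = false.
So (1) is not satisfied (F OR F).
(a) not open/obvious — holds.
(b) no remedial action — fails.
(c) condition ≥21 days old — met.
(2): T OR F OR T → true.
Overall: F AND T → false.
Exception (exclusive control) — not satisfied.
Result: main false OR exception false → false.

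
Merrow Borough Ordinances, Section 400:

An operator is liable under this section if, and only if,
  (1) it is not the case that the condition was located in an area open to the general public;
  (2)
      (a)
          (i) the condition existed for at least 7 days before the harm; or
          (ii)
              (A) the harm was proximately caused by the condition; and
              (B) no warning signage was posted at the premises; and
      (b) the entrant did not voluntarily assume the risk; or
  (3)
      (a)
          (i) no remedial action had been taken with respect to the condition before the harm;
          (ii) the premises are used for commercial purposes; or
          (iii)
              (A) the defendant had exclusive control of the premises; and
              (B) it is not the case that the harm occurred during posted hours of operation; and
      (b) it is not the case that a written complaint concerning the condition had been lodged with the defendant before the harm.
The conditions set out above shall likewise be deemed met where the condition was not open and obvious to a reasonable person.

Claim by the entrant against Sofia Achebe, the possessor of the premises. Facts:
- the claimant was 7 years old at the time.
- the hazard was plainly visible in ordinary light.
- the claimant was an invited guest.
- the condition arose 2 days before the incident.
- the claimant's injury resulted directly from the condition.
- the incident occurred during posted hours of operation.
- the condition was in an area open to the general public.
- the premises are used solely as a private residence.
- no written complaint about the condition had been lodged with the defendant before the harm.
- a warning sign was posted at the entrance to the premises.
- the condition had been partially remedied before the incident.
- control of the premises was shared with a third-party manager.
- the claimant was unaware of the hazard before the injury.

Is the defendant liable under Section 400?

No — not liable.

(1) not (public area) — not met.
(i) condition ≥7 days old — not met.
(A) proximate cause — holds.
(B) no signage posted — not satisfied.
(ii): T AND F → false.
So (a) is not satisfied (F OR F).
(b) no assumed risk — satisfied.
(2): F AND T → false.
(i) no remedial action — fails.
(ii) commercial use — not satisfied.
(A) exclusive control — not met.
(B) not (during posted hours) — fails.
(iii): F AND F → false.
(a) = F OR F OR F = false.
(b) not (complaint lodged) — met.
(3) = F AND T = false.
So Overall is not satisfied (F OR F OR F).
Exception (not open/obvious) — not satisfied.
Result: main false OR exception false → false.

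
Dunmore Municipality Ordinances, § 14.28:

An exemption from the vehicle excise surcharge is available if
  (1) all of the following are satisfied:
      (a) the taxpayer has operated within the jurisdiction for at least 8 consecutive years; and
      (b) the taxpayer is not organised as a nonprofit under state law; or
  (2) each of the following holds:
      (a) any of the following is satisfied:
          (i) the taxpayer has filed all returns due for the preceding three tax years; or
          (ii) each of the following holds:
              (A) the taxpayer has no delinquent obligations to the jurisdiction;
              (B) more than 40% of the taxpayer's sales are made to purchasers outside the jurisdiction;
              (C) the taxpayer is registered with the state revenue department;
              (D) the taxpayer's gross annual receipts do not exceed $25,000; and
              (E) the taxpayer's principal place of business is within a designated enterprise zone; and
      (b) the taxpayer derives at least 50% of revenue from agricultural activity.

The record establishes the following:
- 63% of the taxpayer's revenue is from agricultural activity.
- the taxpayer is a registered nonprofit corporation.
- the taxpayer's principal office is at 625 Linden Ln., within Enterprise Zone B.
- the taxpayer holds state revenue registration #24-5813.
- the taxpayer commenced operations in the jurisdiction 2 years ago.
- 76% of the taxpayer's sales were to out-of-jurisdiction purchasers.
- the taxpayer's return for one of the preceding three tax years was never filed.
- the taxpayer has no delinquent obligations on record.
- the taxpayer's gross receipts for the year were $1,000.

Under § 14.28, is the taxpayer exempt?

(a) ≥ 8 yrs in jurisdiction — not satisfied.
(b) not (nonprofit) — fails.
So (1) is not satisfied (F AND F).
(i) returns current — fails.
(A) no delinquency — satisfied.
(B) >40% out-of-jur. sales — met.
(C) state-registered — satisfied.
(D) receipts ≤ $25,000 — met.
(E) in enterprise zone — holds.
(ii) = T AND T AND T AND T AND T = true.
(a): F OR T → true.
(b) ≥50% agricultural — holds.
So (2) is satisfied (T AND T).
Overall = F OR T = true.

Yes — exempt.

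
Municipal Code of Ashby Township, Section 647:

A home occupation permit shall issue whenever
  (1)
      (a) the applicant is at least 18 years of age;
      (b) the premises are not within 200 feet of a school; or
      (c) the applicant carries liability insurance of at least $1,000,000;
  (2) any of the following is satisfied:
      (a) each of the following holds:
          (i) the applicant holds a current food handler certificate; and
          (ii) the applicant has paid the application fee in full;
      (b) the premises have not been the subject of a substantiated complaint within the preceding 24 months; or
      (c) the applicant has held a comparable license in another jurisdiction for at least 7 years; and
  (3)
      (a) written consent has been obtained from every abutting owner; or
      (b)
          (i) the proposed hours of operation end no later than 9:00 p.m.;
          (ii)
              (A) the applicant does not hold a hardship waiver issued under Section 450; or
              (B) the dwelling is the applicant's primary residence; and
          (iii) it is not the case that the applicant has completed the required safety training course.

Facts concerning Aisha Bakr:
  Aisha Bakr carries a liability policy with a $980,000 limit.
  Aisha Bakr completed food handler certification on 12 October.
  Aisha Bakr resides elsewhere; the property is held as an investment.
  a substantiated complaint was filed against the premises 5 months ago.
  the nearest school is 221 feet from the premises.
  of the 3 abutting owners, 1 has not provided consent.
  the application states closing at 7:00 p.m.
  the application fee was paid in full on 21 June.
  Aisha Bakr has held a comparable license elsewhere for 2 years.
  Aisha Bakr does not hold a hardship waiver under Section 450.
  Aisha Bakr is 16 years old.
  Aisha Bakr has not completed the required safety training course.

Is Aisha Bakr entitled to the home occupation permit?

(a) age ≥ 18 — fails.
(b) ≥200 ft from school — holds.
(c) insurance ≥ $1,000,000 — not satisfied.
So (1) is satisfied (F OR T OR F).
(i) food handler cert. — met.
(ii) fee paid — met.
(a): T AND T → true.
(b) no complaint in 24 mo. — not satisfied.
(c) prior license ≥ 7 yr — fails.
So (2) is satisfied (T OR F OR F).
(a) all abutters consent — not met.
(i) closes by 9 p.m. — satisfied.
(A) not (hardship waiver) — met.
(B) primary residence — fails.
(ii): T OR F → true.
(iii) not (safety training) — met.
(b) = T AND T AND T = true.
(3) = F OR T = true.
So Overall is satisfied (T AND T AND T).

Yes — granted.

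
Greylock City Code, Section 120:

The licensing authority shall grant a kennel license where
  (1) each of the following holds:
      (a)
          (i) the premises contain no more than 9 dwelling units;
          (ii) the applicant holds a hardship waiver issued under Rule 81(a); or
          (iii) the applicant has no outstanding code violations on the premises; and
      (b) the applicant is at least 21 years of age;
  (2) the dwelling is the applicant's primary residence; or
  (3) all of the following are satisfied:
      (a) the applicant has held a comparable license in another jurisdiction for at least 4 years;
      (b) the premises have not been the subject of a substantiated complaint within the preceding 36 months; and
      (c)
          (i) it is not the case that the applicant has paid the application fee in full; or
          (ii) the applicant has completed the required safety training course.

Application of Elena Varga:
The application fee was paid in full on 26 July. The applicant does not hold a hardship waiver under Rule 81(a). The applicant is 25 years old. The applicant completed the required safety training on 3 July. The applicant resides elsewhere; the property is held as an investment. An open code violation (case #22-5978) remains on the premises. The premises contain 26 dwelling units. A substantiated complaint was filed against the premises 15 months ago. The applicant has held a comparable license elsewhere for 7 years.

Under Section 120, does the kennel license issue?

(i) ≤ 9 units — not met.
(ii) hardship waiver — fails.
(iii) no code violations — fails.
(a) = F OR F OR F = false.
(b) age ≥ 21 — holds.
(1) = F AND T = false.
(2) primary residence — fails.
(a) prior license ≥ 4 yr — satisfied.
(b) no complaint in 36 mo. — not satisfied.
(i) not (fee paid) — fails.
(ii) safety training — satisfied.
(c) = F OR T = true.
(3): T AND F AND T → false.
So Overall is not satisfied (F OR F OR F).

No — denied.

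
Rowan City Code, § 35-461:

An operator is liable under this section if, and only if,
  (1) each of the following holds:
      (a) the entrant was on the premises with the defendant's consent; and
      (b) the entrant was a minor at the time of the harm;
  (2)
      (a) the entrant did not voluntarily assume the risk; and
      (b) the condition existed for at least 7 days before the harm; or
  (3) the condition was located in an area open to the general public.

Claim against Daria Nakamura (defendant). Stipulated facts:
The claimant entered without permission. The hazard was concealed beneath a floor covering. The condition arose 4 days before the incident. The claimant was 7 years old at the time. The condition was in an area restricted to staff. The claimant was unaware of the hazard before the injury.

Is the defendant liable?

(a) consent to enter — fails.
(b) entrant a minor — met.
(1) = F AND T = false.
(a) no assumed risk — holds.
(b) condition ≥7 days old — not met.
So (2) is not satisfied (T AND F).
(3) public area — fails.
Overall: F OR F OR F → false.

No — not liable.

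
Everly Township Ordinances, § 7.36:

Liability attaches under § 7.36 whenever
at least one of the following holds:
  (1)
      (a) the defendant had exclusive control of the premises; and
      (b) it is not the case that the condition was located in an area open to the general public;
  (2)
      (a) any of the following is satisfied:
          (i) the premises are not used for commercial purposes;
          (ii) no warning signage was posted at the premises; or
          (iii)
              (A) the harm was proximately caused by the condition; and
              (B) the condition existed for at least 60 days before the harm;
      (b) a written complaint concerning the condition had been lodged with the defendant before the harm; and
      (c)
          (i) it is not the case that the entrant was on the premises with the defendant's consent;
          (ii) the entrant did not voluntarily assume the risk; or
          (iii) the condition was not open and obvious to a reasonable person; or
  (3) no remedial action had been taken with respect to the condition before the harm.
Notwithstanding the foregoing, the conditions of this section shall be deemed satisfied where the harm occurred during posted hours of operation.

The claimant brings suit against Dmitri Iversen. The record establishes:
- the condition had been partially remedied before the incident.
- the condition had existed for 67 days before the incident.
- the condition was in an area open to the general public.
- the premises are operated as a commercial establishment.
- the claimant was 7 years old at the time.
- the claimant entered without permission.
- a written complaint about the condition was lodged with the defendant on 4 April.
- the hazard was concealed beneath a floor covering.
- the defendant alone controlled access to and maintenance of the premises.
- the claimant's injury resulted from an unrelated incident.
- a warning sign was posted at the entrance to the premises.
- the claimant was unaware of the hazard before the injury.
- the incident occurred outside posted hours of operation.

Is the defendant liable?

No — not liable.

(a) exclusive control — holds.
(b) not (public area) — not satisfied.
(1) = T AND F = false.
(i) not (commercial use) — not satisfied.
(ii) no signage posted — not met.
(A) proximate cause — not met.
(B) condition ≥60 days old — met.
(iii): F AND T → false.
(a) = F OR F OR F = false.
(b) complaint lodged — met.
(i) not (consent to enter) — satisfied.
(ii) no assumed risk — met.
(iii) not open/obvious — met.
(c): T OR T OR T → true.
So (2) is not satisfied (F AND T AND T).
(3) no remedial action — not satisfied.
Overall = F OR F OR F = false.
Exception (during posted hours) — not satisfied.
Result: main false OR exception false → false.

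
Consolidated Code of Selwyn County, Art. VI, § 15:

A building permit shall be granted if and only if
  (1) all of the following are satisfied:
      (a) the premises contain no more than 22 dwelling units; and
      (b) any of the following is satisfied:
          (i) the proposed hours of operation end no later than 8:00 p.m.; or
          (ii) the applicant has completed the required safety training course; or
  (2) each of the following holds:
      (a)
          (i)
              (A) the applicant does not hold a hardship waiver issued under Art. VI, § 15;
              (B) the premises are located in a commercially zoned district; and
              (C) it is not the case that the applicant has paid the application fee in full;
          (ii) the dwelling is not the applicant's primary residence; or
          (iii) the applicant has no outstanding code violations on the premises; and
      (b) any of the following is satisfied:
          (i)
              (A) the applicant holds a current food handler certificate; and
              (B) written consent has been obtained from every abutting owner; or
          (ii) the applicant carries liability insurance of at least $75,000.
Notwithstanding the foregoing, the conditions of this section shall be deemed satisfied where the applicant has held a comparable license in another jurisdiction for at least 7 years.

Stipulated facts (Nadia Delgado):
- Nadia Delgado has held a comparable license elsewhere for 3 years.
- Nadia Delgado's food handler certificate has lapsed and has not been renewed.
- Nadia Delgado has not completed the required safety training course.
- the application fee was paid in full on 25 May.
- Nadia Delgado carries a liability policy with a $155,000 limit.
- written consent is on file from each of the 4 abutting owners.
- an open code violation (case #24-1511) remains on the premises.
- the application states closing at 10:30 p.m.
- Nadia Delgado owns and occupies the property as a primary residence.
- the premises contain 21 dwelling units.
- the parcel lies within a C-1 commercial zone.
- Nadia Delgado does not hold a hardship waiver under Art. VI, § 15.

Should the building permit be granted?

No — denied.

(a) ≤ 22 units — holds.
(i) closes by 8 p.m. — not satisfied.
(ii) safety training — not satisfied.
So (b) is not satisfied (F OR F).
(1) = T AND F = false.
(A) not (hardship waiver) — holds.
(B) commercially zoned — satisfied.
(C) not (fee paid) — fails.
(i) = T AND T AND F = false.
(ii) not (primary residence) — fails.
(iii) no code violations — not met.
(a): F OR F OR F → false.
(A) food handler cert. — not satisfied.
(B) all abutters consent — holds.
So (i) is not satisfied (F AND T).
(ii) insurance ≥ $75,000 — holds.
(b): F OR T → true.
(2) = F AND T = false.
Overall = F OR F = false.
Exception (prior license ≥ 7 yr) — not satisfied.
Result: main false OR exception false → false.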